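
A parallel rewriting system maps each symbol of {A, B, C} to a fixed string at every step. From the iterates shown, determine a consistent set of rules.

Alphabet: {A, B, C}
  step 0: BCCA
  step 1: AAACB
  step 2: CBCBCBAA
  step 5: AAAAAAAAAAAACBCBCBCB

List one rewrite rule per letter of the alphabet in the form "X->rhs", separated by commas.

  step 1 ⇒ step 2: AAACB ⇒ CB·CB·CB·A·A
    A ↦ CB
    B ↦ A
    C ↦ A

A->CB, B->A, C->A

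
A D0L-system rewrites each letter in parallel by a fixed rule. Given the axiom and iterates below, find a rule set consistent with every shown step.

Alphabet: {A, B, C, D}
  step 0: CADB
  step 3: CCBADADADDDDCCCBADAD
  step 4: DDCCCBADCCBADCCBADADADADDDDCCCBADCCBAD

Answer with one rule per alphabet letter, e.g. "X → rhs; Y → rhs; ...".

A->CCB, B->C, C->D, D->AD

  step 3 ⇒ step 4: CCBADADADDDDCCCBADAD ⇒ D·D·C·CCB·AD·CCB·AD·CCB·AD·AD·AD·AD·D·D·D·C·CCB·AD·CCB·AD
    A ↦ CCB
    B ↦ C
    C ↦ D
    D ↦ AD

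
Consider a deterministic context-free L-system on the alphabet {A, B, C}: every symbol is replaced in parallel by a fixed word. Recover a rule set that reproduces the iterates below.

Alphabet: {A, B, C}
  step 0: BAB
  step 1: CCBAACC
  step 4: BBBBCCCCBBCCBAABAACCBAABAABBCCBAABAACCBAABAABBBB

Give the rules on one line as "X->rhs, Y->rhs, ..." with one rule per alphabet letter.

  step 0 ⇒ step 1: BAB ⇒ CC·BAA·CC
    A ↦ BAA
    B ↦ CC
    C ↦ B  (constrained at step 1)

A->BAA, B->CC, C->B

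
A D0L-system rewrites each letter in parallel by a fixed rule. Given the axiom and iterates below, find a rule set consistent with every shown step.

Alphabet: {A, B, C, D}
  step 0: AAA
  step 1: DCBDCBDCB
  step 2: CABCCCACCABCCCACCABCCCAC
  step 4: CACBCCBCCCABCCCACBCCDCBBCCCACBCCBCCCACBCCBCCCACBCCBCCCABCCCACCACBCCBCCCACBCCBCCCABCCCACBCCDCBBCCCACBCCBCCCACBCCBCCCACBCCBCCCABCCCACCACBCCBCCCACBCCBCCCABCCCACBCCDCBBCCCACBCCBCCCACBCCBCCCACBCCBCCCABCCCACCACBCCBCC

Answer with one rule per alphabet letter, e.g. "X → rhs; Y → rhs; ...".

A->DCB, B->CAC, C->BCC, D->CA

  step 1 ⇒ step 2: DCBDCBDCB ⇒ CA·BCC·CAC·CA·BCC·CAC·CA·BCC·CAC
    B ↦ CAC
    C ↦ BCC
    D ↦ CA
  step 0 ⇒ step 1: AAA ⇒ DCB·DCB·DCB
    A ↦ DCB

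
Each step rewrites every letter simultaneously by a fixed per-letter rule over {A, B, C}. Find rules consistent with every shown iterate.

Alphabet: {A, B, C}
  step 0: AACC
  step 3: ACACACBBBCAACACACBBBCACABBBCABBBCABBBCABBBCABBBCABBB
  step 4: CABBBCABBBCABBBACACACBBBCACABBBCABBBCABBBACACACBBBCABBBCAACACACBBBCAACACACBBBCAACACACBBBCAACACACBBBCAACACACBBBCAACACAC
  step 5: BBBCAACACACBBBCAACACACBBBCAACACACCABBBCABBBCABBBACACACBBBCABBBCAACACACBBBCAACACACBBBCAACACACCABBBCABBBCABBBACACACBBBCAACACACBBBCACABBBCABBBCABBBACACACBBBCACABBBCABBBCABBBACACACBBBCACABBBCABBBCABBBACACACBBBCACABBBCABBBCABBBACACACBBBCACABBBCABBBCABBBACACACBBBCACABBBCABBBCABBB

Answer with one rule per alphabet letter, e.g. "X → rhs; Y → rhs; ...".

A->CA, B->AC, C->BBB

  step 4 ⇒ step 5: CABBBCABBBCABBBACACACBBBCACABBBCABBBCABBBACACACBBBCABBBCAACACACBBBCAACACACBBBCAACACACBBBCAACACACBBBCAACACACBBBCAACACAC ⇒ BBB·CA·AC·AC·AC·BBB·CA·AC·AC·AC·BBB·CA·AC·AC·AC·CA·BBB·CA·BBB·CA·BBB·AC·AC·AC·BBB·CA·BBB·CA·AC·AC·AC·BBB·CA·AC·AC·AC·BBB·CA·AC·AC·AC·CA·BBB·CA·BBB·CA·BBB·AC·AC·AC·BBB·CA·AC·AC·AC·BBB·CA·CA·BBB·CA·BBB·CA·BBB·AC·AC·AC·BBB·CA·CA·BBB·CA·BBB·CA·BBB·AC·AC·AC·BBB·CA·CA·BBB·CA·BBB·CA·BBB·AC·AC·AC·BBB·CA·CA·BBB·CA·BBB·CA·BBB·AC·AC·AC·BBB·CA·CA·BBB·CA·BBB·CA·BBB·AC·AC·AC·BBB·CA·CA·BBB·CA·BBB·CA·BBB
    A ↦ CA
    B ↦ AC
    C ↦ BBB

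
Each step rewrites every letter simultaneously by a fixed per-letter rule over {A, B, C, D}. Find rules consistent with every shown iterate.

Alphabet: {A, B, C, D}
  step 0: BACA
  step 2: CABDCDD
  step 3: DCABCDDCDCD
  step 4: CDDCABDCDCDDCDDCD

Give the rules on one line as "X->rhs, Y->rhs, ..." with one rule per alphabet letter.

A->C, B->AB, C->D, D->CD

  step 3 ⇒ step 4: DCABCDDCDCD ⇒ CD·D·C·AB·D·CD·CD·D·CD·D·CD
    A ↦ C
    B ↦ AB
    C ↦ D
    D ↦ CD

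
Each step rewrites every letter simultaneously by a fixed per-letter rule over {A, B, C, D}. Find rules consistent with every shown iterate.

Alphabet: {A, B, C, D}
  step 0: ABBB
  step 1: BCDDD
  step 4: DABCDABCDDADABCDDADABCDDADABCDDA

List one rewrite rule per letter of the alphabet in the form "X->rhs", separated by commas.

A->BC, B->D, C->DA, D->DA

  step 0 ⇒ step 1: ABBB ⇒ BC·D·D·D
    A ↦ BC
    B ↦ D
    C ↦ DA  (constrained at step 1)
    D ↦ DA  (constrained at step 1)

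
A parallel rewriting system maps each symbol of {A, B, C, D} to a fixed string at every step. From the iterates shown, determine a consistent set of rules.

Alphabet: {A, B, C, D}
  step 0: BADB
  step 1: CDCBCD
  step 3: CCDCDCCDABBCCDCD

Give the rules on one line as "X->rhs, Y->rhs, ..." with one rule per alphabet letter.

  step 0 ⇒ step 1: BADB ⇒ CD·C·B·CD
    A ↦ C
    B ↦ CD
    D ↦ B
    C ↦ AB  (constrained at step 1)

A->C, B->CD, C->AB, D->B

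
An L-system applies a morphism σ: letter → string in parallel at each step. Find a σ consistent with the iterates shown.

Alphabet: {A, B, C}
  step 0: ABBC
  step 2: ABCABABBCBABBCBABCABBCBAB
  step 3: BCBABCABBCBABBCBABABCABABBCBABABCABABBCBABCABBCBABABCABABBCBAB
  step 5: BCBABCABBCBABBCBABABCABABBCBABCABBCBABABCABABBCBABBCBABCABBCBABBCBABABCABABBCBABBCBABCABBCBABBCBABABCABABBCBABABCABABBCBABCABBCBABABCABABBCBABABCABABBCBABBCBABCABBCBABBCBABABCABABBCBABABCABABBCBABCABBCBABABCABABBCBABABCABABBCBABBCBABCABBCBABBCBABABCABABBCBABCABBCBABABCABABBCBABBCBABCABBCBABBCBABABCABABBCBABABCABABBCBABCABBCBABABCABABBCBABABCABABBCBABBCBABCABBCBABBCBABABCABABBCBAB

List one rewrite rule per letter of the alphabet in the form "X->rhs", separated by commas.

  step 2 ⇒ step 3: ABCABABBCBABBCBABCABBCBAB ⇒ BCB·AB·CAB·BCB·AB·BCB·AB·AB·CAB·AB·BCB·AB·AB·CAB·AB·BCB·AB·CAB·BCB·AB·AB·CAB·AB·BCB·AB
    A ↦ BCB
    B ↦ AB
    C ↦ CAB

A->BCB, B->AB, C->CAB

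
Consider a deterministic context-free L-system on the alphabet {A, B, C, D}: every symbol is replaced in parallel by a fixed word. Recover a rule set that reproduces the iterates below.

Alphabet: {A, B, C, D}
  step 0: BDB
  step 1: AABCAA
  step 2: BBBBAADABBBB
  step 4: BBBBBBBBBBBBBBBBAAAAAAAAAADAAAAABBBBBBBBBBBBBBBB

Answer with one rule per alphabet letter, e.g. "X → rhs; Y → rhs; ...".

  step 1 ⇒ step 2: AABCAA ⇒ BB·BB·AA·DA·BB·BB
    A ↦ BB
    B ↦ AA
    C ↦ DA
  step 0 ⇒ step 1: BDB ⇒ AA·BC·AA
    D ↦ BC

A->BB, B->AA, C->DA, D->BC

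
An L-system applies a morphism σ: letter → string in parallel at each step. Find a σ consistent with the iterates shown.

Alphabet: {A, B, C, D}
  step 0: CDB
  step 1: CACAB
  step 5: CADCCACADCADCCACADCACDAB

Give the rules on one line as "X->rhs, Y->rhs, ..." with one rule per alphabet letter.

  step 0 ⇒ step 1: CDB ⇒ CA·C·AB
    B ↦ AB
    C ↦ CA
    D ↦ C
    A ↦ D  (constrained at step 1)

A->D, B->AB, C->CA, D->C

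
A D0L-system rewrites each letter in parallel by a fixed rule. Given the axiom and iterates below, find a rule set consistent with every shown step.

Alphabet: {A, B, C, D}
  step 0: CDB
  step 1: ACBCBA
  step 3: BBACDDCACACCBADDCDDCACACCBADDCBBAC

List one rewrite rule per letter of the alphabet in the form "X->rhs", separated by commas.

A->DDC, B->CBA, C->AC, D->B

  step 0 ⇒ step 1: CDB ⇒ AC·B·CBA
    B ↦ CBA
    C ↦ AC
    D ↦ B
    A ↦ DDC  (constrained at step 1)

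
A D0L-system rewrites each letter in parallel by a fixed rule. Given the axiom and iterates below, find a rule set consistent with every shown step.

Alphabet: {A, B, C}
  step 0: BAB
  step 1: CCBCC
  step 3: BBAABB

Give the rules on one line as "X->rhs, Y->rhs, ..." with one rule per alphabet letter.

  step 0 ⇒ step 1: BAB ⇒ CC·B·CC
    A ↦ B
    B ↦ CC
    C ↦ A  (constrained at step 1)

A->B, B->CC, C->A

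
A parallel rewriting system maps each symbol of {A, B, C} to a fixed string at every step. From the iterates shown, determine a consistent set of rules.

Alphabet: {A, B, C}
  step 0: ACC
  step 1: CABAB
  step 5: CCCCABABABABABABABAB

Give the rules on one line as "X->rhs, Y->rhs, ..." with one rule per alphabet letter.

  step 0 ⇒ step 1: ACC ⇒ C·AB·AB
    A ↦ C
    C ↦ AB
    B ↦ C  (constrained at step 1)

A->C, B->C, C->AB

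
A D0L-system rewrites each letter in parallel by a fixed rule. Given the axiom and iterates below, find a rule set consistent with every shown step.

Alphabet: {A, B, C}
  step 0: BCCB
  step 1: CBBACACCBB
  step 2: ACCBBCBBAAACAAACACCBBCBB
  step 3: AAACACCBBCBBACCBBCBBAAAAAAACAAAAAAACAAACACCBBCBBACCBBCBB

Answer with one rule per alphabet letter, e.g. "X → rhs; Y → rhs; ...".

  step 2 ⇒ step 3: ACCBBCBBAAACAAACACCBBCBB ⇒ AA·AC·AC·CBB·CBB·AC·CBB·CBB·AA·AA·AA·AC·AA·AA·AA·AC·AA·AC·AC·CBB·CBB·AC·CBB·CBB
    A ↦ AA
    B ↦ CBB
    C ↦ AC

A->AA, B->CBB, C->AC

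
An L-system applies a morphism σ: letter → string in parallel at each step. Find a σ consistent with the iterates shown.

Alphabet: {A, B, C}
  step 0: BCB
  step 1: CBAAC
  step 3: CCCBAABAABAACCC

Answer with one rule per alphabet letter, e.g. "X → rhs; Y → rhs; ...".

A->C, B->C, C->BAA

  step 0 ⇒ step 1: BCB ⇒ C·BAA·C
    B ↦ C
    C ↦ BAA
    A ↦ C  (constrained at step 1)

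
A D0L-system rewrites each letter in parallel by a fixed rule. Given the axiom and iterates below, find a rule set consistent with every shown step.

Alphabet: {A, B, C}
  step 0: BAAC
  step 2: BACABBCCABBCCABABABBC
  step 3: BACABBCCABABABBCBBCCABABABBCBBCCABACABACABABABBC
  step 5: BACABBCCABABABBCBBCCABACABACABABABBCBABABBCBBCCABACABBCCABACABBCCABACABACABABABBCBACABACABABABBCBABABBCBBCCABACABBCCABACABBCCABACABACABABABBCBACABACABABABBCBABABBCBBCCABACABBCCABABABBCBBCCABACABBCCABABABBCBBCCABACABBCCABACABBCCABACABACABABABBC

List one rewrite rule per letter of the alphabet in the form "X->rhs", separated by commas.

A->CA, B->BA, C->BBC

  step 2 ⇒ step 3: BACABBCCABBCCABABABBC ⇒ BA·CA·BBC·CA·BA·BA·BBC·BBC·CA·BA·BA·BBC·BBC·CA·BA·CA·BA·CA·BA·BA·BBC
    A ↦ CA
    B ↦ BA
    C ↦ BBC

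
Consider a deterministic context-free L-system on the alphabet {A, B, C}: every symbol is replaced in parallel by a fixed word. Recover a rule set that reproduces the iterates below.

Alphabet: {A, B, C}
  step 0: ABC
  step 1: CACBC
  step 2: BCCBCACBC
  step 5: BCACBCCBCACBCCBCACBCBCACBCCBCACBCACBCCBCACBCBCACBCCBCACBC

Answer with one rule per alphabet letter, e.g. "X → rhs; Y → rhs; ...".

  step 1 ⇒ step 2: CACBC ⇒ BC·C·BC·AC·BC
    A ↦ C
    B ↦ AC
    C ↦ BC

A->C, B->AC, C->BC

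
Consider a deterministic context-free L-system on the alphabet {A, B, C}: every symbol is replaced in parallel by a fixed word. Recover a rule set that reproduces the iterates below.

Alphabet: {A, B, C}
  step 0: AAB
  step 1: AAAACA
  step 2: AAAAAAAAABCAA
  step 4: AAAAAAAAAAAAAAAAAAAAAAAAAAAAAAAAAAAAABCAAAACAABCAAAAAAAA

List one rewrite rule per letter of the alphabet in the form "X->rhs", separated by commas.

A->AA, B->CA, C->ABC

  step 1 ⇒ step 2: AAAACA ⇒ AA·AA·AA·AA·ABC·AA
    A ↦ AA
    C ↦ ABC
  step 0 ⇒ step 1: AAB ⇒ AA·AA·CA
    B ↦ CA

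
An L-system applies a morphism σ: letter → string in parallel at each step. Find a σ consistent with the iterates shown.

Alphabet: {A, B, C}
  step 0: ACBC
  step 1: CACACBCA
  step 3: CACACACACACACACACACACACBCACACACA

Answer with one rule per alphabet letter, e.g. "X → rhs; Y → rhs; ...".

  step 0 ⇒ step 1: ACBC ⇒ CA·CA·CB·CA
    A ↦ CA
    B ↦ CB
    C ↦ CA

A->CA, B->CB, C->CA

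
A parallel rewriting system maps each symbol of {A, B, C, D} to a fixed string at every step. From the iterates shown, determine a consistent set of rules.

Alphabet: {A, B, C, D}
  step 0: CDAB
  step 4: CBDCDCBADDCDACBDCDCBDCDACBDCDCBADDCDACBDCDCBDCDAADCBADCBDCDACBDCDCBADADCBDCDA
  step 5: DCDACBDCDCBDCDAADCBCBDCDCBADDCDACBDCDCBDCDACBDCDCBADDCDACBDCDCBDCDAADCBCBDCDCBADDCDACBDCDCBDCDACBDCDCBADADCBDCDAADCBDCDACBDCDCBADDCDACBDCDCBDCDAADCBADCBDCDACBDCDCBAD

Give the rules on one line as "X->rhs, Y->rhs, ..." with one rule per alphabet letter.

  step 4 ⇒ step 5: CBDCDCBADDCDACBDCDCBDCDACBDCDCBADDCDACBDCDCBDCDAADCBADCBDCDACBDCDCBADADCBDCDA ⇒ DCD·A·CB·DCD·CB·DCD·A·AD·CB·CB·DCD·CB·AD·DCD·A·CB·DCD·CB·DCD·A·CB·DCD·CB·AD·DCD·A·CB·DCD·CB·DCD·A·AD·CB·CB·DCD·CB·AD·DCD·A·CB·DCD·CB·DCD·A·CB·DCD·CB·AD·AD·CB·DCD·A·AD·CB·DCD·A·CB·DCD·CB·AD·DCD·A·CB·DCD·CB·DCD·A·AD·CB·AD·CB·DCD·A·CB·DCD·CB·AD
    A ↦ AD
    B ↦ A
    C ↦ DCD
    D ↦ CB

A->AD, B->A, C->DCD, D->CB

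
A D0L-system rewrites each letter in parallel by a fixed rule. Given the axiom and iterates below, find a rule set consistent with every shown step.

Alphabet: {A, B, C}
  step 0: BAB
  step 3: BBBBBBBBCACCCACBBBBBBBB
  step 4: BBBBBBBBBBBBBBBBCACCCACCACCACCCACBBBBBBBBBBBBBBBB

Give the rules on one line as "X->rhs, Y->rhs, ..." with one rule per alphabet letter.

  step 3 ⇒ step 4: BBBBBBBBCACCCACBBBBBBBB ⇒ BB·BB·BB·BB·BB·BB·BB·BB·CAC·C·CAC·CAC·CAC·C·CAC·BB·BB·BB·BB·BB·BB·BB·BB
    A ↦ C
    B ↦ BB
    C ↦ CAC

A->C, B->BB, C->CAC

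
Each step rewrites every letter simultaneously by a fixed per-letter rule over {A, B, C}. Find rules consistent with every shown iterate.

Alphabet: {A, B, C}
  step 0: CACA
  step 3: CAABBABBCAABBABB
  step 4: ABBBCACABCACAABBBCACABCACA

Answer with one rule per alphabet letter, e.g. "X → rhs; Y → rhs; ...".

A->B, B->CA, C->AB

  step 3 ⇒ step 4: CAABBABBCAABBABB ⇒ AB·B·B·CA·CA·B·CA·CA·AB·B·B·CA·CA·B·CA·CA
    A ↦ B
    B ↦ CA
    C ↦ AB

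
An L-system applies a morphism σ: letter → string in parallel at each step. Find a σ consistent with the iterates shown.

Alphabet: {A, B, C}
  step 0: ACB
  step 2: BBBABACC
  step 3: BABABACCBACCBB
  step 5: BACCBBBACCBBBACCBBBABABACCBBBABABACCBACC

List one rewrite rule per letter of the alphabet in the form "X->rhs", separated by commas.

  step 2 ⇒ step 3: BBBABACC ⇒ BA·BA·BA·CC·BA·CC·B·B
    A ↦ CC
    B ↦ BA
    C ↦ B

A->CC, B->BA, C->B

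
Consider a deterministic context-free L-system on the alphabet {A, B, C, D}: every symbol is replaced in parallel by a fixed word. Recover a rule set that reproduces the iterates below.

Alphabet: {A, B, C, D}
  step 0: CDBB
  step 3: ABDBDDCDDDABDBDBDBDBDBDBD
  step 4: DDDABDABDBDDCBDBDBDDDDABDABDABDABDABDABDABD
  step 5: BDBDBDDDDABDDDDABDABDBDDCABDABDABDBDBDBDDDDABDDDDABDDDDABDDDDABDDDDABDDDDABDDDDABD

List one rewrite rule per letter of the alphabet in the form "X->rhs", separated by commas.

  step 4 ⇒ step 5: DDDABDABDBDDCBDBDBDDDDABDABDABDABDABDABDABD ⇒ BD·BD·BD·DDD·A·BD·DDD·A·BD·A·BD·BD·DC·A·BD·A·BD·A·BD·BD·BD·BD·DDD·A·BD·DDD·A·BD·DDD·A·BD·DDD·A·BD·DDD·A·BD·DDD·A·BD·DDD·A·BD
    A ↦ DDD
    B ↦ A
    C ↦ DC
    D ↦ BD

A->DDD, B->A, C->DC, D->BD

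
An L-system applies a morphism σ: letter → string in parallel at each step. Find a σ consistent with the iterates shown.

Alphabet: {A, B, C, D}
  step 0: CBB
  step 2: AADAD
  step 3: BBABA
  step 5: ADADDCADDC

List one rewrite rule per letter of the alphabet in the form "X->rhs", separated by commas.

A->B, B->DC, C->D, D->A

  step 2 ⇒ step 3: AADAD ⇒ B·B·A·B·A
    A ↦ B
    D ↦ A
    B ↦ DC  (constrained at step 0)
    C ↦ D  (constrained at step 0)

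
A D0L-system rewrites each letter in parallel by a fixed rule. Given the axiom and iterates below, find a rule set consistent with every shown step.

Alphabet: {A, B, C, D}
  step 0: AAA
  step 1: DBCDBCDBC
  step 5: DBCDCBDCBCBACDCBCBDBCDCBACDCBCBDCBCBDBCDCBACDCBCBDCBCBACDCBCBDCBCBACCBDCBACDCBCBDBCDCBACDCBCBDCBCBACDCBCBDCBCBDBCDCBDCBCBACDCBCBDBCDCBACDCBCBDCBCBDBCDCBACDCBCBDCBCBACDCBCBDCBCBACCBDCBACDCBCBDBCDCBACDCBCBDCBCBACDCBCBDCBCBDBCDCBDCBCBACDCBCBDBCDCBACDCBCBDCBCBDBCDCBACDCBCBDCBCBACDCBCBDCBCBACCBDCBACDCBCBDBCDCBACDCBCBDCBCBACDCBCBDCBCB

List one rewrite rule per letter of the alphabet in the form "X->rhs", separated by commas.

  step 0 ⇒ step 1: AAA ⇒ DBC·DBC·DBC
    A ↦ DBC
    B ↦ CB  (constrained at step 1)
    C ↦ DCB  (constrained at step 1)
    D ↦ AC  (constrained at step 1)

A->DBC, B->CB, C->DCB, D->AC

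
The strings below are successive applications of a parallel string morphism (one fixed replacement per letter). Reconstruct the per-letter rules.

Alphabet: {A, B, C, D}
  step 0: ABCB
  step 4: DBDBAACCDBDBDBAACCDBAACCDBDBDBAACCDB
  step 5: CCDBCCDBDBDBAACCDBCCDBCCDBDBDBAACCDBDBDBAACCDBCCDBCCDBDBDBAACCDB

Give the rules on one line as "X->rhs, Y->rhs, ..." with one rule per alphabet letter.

  step 4 ⇒ step 5: DBDBAACCDBDBDBAACCDBAACCDBDBDBAACCDB ⇒ CC·DB·CC·DB·DB·DB·A·A·CC·DB·CC·DB·CC·DB·DB·DB·A·A·CC·DB·DB·DB·A·A·CC·DB·CC·DB·CC·DB·DB·DB·A·A·CC·DB
    A ↦ DB
    B ↦ DB
    C ↦ A
    D ↦ CC

A->DB, B->DB, C->A, D->CC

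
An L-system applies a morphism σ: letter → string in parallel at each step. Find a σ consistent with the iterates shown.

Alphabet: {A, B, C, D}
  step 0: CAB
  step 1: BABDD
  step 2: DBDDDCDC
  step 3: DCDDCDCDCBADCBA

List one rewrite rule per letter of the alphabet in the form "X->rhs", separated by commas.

A->BD, B->D, C->BA, D->DC

  step 2 ⇒ step 3: DBDDDCDC ⇒ DC·D·DC·DC·DC·BA·DC·BA
    B ↦ D
    C ↦ BA
    D ↦ DC
  step 0 ⇒ step 1: CAB ⇒ BA·BD·D
    A ↦ BD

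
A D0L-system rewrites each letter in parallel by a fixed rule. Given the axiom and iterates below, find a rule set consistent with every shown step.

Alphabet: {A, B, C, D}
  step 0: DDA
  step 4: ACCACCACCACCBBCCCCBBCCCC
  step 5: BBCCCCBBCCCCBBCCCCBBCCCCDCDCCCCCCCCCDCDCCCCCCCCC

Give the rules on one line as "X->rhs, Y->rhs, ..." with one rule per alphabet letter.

A->BB, B->DC, C->CC, D->A

  step 4 ⇒ step 5: ACCACCACCACCBBCCCCBBCCCC ⇒ BB·CC·CC·BB·CC·CC·BB·CC·CC·BB·CC·CC·DC·DC·CC·CC·CC·CC·DC·DC·CC·CC·CC·CC
    A ↦ BB
    B ↦ DC
    C ↦ CC
    D ↦ A  (constrained at step 0)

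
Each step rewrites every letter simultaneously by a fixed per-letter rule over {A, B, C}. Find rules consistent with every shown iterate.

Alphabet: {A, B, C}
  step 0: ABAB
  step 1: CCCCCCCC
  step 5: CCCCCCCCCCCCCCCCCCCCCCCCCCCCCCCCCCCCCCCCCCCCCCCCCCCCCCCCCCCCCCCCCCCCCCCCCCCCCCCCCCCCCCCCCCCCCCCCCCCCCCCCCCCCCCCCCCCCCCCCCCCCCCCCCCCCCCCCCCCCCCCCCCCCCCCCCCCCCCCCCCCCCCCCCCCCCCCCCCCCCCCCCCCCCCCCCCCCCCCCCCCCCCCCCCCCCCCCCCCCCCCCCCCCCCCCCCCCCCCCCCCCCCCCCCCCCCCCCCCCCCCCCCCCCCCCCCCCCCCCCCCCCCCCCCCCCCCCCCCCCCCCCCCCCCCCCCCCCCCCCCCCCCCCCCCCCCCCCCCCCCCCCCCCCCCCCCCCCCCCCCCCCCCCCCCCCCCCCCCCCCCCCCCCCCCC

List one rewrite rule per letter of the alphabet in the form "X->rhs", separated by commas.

A->C, B->CCC, C->ABB

  step 0 ⇒ step 1: ABAB ⇒ C·CCC·C·CCC
    A ↦ C
    B ↦ CCC
    C ↦ ABB  (constrained at step 1)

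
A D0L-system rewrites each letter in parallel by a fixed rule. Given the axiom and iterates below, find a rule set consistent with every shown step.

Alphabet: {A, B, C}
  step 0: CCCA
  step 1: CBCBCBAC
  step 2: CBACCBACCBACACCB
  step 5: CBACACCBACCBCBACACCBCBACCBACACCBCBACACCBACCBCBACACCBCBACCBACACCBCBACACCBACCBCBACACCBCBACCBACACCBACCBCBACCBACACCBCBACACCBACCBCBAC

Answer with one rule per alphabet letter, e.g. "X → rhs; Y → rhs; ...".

  step 1 ⇒ step 2: CBCBCBAC ⇒ CB·AC·CB·AC·CB·AC·AC·CB
    A ↦ AC
    B ↦ AC
    C ↦ CB

A->AC, B->AC, C->CB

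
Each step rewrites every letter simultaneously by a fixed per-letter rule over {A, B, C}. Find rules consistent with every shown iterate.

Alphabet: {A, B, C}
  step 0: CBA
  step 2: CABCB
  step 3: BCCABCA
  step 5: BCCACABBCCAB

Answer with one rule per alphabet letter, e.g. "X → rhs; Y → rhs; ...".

  step 2 ⇒ step 3: CABCB ⇒ B·C·CA·B·CA
    A ↦ C
    B ↦ CA
    C ↦ B

A->C, B->CA, C->B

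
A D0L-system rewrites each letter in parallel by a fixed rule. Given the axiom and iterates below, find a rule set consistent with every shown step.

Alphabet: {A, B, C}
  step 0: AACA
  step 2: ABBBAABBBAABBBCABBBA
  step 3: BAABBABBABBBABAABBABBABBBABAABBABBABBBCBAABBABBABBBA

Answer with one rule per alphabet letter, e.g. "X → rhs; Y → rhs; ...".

A->BA, B->ABB, C->BC

  step 2 ⇒ step 3: ABBBAABBBAABBBCABBBA ⇒ BA·ABB·ABB·ABB·BA·BA·ABB·ABB·ABB·BA·BA·ABB·ABB·ABB·BC·BA·ABB·ABB·ABB·BA
    A ↦ BA
    B ↦ ABB
    C ↦ BC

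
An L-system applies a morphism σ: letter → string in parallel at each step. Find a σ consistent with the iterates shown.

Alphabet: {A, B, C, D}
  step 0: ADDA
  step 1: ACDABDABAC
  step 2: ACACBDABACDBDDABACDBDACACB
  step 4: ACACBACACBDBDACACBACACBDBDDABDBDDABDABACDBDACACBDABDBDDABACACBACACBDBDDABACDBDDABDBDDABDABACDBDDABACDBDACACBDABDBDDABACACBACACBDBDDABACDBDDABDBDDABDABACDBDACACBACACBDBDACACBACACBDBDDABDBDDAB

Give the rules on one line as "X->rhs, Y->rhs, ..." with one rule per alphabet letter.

A->AC, B->DBD, C->ACB, D->DAB

  step 1 ⇒ step 2: ACDABDABAC ⇒ AC·ACB·DAB·AC·DBD·DAB·AC·DBD·AC·ACB
    A ↦ AC
    B ↦ DBD
    C ↦ ACB
    D ↦ DAB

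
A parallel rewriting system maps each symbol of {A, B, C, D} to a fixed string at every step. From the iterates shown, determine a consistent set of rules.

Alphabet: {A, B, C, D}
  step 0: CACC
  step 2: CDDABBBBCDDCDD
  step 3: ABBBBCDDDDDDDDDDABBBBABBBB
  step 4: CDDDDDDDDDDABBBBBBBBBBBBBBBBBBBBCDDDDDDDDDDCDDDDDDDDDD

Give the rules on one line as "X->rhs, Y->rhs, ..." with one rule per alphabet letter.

  step 3 ⇒ step 4: ABBBBCDDDDDDDDDDABBBBABBBB ⇒ CDD·DD·DD·DD·DD·A·BB·BB·BB·BB·BB·BB·BB·BB·BB·BB·CDD·DD·DD·DD·DD·CDD·DD·DD·DD·DD
    A ↦ CDD
    B ↦ DD
    C ↦ A
    D ↦ BB

A->CDD, B->DD, C->A, D->BB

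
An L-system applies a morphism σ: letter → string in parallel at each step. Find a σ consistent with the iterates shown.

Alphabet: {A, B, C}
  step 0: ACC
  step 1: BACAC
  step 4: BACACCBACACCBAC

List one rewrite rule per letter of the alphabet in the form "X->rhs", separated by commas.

A->B, B->C, C->AC

  step 0 ⇒ step 1: ACC ⇒ B·AC·AC
    A ↦ B
    C ↦ AC
    B ↦ C  (constrained at step 1)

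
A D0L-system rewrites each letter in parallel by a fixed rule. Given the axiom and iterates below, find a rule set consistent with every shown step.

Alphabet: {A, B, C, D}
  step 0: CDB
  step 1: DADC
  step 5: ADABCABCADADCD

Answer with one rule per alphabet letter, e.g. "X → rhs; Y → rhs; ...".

A->BC, B->DC, C->D, D->A

  step 0 ⇒ step 1: CDB ⇒ D·A·DC
    B ↦ DC
    C ↦ D
    D ↦ A
    A ↦ BC  (constrained at step 1)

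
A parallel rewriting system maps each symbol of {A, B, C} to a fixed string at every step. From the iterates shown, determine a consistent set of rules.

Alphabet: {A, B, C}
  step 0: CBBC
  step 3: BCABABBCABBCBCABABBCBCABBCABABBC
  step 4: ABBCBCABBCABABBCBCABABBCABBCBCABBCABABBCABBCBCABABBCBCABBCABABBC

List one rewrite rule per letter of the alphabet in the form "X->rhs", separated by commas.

A->BC, B->AB, C->BC

  step 3 ⇒ step 4: BCABABBCABBCBCABABBCBCABBCABABBC ⇒ AB·BC·BC·AB·BC·AB·AB·BC·BC·AB·AB·BC·AB·BC·BC·AB·BC·AB·AB·BC·AB·BC·BC·AB·AB·BC·BC·AB·BC·AB·AB·BC
    A ↦ BC
    B ↦ AB
    C ↦ BC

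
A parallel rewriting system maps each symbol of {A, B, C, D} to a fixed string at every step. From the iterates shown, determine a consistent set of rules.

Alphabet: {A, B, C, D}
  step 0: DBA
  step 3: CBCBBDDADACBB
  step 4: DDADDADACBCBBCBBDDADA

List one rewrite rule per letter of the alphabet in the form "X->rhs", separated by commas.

  step 3 ⇒ step 4: CBCBBDDADACBB ⇒ D·DA·D·DA·DA·CB·CB·B·CB·B·D·DA·DA
    A ↦ B
    B ↦ DA
    C ↦ D
    D ↦ CB

A->B, B->DA, C->D, D->CB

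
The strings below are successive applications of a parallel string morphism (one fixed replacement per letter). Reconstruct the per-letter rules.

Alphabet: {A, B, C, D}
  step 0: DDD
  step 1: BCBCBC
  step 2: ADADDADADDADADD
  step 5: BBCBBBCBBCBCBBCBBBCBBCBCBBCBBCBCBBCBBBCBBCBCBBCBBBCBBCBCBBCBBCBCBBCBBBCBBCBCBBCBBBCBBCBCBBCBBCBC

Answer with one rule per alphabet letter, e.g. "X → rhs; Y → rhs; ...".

  step 1 ⇒ step 2: BCBCBC ⇒ ADA·DD·ADA·DD·ADA·DD
    B ↦ ADA
    C ↦ DD
    A ↦ B  (constrained at step 2)
  step 0 ⇒ step 1: DDD ⇒ BC·BC·BC
    D ↦ BC

A->B, B->ADA, C->DD, D->BC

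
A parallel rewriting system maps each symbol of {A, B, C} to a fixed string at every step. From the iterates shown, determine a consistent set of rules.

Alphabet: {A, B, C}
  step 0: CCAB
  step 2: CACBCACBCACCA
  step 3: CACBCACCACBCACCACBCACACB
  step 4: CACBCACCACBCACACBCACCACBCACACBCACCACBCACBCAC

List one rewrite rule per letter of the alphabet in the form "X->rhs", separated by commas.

  step 3 ⇒ step 4: CACBCACCACBCACCACBCACACB ⇒ CA·CB·CA·C·CA·CB·CA·CA·CB·CA·C·CA·CB·CA·CA·CB·CA·C·CA·CB·CA·CB·CA·C
    A ↦ CB
    B ↦ C
    C ↦ CA

A->CB, B->C, C->CA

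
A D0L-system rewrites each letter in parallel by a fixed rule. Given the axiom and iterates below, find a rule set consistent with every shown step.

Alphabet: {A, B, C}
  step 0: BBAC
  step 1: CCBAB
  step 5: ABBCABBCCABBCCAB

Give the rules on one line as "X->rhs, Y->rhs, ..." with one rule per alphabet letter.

  step 0 ⇒ step 1: BBAC ⇒ C·C·B·AB
    A ↦ B
    B ↦ C
    C ↦ AB

A->B, B->C, C->AB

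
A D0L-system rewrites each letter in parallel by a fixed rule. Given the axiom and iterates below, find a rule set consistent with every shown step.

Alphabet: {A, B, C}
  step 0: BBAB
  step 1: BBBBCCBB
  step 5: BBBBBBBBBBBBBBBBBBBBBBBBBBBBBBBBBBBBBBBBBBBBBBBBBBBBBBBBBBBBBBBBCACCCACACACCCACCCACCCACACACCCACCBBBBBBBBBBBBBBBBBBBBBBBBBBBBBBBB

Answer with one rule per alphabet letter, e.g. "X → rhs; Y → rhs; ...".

A->CC, B->BB, C->CA

  step 0 ⇒ step 1: BBAB ⇒ BB·BB·CC·BB
    A ↦ CC
    B ↦ BB
    C ↦ CA  (constrained at step 1)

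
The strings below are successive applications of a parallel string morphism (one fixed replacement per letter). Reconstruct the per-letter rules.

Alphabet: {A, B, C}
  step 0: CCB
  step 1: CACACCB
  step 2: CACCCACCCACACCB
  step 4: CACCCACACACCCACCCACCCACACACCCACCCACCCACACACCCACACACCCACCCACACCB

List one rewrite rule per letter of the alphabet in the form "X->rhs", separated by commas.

A->CC, B->CCB, C->CA

  step 1 ⇒ step 2: CACACCB ⇒ CA·CC·CA·CC·CA·CA·CCB
    A ↦ CC
    B ↦ CCB
    C ↦ CA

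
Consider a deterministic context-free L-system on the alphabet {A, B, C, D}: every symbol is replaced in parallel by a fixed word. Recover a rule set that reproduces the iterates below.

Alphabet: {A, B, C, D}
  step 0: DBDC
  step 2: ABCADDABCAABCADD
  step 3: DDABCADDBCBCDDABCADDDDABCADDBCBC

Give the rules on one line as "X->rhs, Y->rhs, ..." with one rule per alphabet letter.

A->DD, B->ABC, C->A, D->BC

  step 2 ⇒ step 3: ABCADDABCAABCADD ⇒ DD·ABC·A·DD·BC·BC·DD·ABC·A·DD·DD·ABC·A·DD·BC·BC
    A ↦ DD
    B ↦ ABC
    C ↦ A
    D ↦ BC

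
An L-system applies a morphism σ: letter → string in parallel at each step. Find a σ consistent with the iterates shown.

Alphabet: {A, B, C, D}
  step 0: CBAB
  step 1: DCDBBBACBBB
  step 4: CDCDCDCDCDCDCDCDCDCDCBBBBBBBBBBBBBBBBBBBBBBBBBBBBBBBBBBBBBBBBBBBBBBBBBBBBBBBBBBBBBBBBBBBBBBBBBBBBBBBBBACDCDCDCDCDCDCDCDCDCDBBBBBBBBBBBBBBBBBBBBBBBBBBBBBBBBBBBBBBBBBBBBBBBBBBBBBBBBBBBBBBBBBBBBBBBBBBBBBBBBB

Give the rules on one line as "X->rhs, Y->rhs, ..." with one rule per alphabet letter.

A->AC, B->BBB, C->DCD, D->C

  step 0 ⇒ step 1: CBAB ⇒ DCD·BBB·AC·BBB
    A ↦ AC
    B ↦ BBB
    C ↦ DCD
    D ↦ C  (constrained at step 1)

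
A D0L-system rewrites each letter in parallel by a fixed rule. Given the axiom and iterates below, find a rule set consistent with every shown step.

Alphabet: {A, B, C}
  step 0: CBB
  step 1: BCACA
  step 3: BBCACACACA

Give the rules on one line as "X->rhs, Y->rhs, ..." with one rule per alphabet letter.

A->B, B->CA, C->B

  step 0 ⇒ step 1: CBB ⇒ B·CA·CA
    B ↦ CA
    C ↦ B
    A ↦ B  (constrained at step 1)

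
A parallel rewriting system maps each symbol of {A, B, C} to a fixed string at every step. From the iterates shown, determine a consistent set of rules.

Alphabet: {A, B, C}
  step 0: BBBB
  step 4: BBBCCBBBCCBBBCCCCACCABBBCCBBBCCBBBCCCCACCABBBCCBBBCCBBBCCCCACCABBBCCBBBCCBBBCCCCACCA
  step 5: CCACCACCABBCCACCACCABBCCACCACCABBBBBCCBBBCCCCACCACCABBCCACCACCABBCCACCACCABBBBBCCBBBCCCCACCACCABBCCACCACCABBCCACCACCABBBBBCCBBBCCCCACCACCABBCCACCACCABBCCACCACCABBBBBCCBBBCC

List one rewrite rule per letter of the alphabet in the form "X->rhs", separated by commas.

A->BCC, B->CCA, C->B

  step 4 ⇒ step 5: BBBCCBBBCCBBBCCCCACCABBBCCBBBCCBBBCCCCACCABBBCCBBBCCBBBCCCCACCABBBCCBBBCCBBBCCCCACCA ⇒ CCA·CCA·CCA·B·B·CCA·CCA·CCA·B·B·CCA·CCA·CCA·B·B·B·B·BCC·B·B·BCC·CCA·CCA·CCA·B·B·CCA·CCA·CCA·B·B·CCA·CCA·CCA·B·B·B·B·BCC·B·B·BCC·CCA·CCA·CCA·B·B·CCA·CCA·CCA·B·B·CCA·CCA·CCA·B·B·B·B·BCC·B·B·BCC·CCA·CCA·CCA·B·B·CCA·CCA·CCA·B·B·CCA·CCA·CCA·B·B·B·B·BCC·B·B·BCC
    A ↦ BCC
    B ↦ CCA
    C ↦ B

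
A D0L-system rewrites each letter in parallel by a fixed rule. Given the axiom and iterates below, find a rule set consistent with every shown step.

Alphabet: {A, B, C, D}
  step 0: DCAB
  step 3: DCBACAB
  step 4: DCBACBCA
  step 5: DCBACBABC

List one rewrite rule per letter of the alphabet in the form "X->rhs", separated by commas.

A->C, B->A, C->B, D->DC

  step 4 ⇒ step 5: DCBACBCA ⇒ DC·B·A·C·B·A·B·C
    A ↦ C
    B ↦ A
    C ↦ B
    D ↦ DC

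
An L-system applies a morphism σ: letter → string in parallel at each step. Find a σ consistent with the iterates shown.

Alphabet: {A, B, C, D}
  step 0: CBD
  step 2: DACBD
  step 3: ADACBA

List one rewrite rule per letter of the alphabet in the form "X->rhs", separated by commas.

A->D, B->CB, C->A, D->A

  step 2 ⇒ step 3: DACBD ⇒ A·D·A·CB·A
    A ↦ D
    B ↦ CB
    C ↦ A
    D ↦ A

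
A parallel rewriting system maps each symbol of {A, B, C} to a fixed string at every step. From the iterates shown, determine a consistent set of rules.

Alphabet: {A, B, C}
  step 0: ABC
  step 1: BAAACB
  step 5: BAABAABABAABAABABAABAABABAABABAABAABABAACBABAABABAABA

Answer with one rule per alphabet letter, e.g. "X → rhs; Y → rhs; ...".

  step 0 ⇒ step 1: ABC ⇒ BA·A·ACB
    A ↦ BA
    B ↦ A
    C ↦ ACB

A->BA, B->A, C->ACB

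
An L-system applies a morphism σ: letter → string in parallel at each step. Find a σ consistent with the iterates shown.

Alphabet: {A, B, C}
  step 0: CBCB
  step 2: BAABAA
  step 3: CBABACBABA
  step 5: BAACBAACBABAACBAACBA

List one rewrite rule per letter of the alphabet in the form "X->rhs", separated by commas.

A->BA, B->C, C->A

  step 2 ⇒ step 3: BAABAA ⇒ C·BA·BA·C·BA·BA
    A ↦ BA
    B ↦ C
    C ↦ A  (constrained at step 0)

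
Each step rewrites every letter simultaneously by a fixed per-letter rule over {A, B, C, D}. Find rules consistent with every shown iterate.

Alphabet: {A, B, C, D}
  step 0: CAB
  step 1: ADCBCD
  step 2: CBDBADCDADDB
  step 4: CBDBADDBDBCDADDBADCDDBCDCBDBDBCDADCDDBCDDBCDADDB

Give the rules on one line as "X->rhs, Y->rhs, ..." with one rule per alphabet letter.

  step 1 ⇒ step 2: ADCBCD ⇒ CB·DB·AD·CD·AD·DB
    A ↦ CB
    B ↦ CD
    C ↦ AD
    D ↦ DB

A->CB, B->CD, C->AD, D->DB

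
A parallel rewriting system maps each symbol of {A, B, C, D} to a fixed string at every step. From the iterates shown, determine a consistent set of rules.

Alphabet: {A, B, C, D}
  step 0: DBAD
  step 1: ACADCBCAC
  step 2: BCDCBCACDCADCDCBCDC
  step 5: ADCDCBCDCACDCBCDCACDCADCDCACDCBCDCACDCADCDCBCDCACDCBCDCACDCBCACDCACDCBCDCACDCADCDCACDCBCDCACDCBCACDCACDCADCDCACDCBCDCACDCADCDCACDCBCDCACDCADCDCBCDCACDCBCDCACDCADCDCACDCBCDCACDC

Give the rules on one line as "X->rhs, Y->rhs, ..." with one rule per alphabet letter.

A->BC, B->ADC, C->DC, D->AC

  step 1 ⇒ step 2: ACADCBCAC ⇒ BC·DC·BC·AC·DC·ADC·DC·BC·DC
    A ↦ BC
    B ↦ ADC
    C ↦ DC
    D ↦ AC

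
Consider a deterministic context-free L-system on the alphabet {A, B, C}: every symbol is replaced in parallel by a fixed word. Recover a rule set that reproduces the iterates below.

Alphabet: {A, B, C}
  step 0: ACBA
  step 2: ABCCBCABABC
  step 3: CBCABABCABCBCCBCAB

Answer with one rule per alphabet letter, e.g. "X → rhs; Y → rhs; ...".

  step 2 ⇒ step 3: ABCCBCABABC ⇒ CB·C·AB·AB·C·AB·CB·C·CB·C·AB
    A ↦ CB
    B ↦ C
    C ↦ AB

A->CB, B->C, C->AB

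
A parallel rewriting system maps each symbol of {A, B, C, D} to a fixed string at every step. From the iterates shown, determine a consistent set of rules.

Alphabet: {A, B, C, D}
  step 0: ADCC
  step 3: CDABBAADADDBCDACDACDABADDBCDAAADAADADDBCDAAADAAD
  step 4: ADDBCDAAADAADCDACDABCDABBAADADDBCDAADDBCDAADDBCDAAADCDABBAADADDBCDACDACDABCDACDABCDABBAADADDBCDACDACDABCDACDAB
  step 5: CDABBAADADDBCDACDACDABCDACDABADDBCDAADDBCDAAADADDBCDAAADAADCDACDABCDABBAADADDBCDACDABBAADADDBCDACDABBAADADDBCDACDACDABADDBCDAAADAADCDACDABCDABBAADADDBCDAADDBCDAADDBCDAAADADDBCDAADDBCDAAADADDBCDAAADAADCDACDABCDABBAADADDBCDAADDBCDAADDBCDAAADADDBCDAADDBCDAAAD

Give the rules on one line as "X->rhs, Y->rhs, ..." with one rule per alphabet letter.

  step 4 ⇒ step 5: ADDBCDAAADAADCDACDABCDABBAADADDBCDAADDBCDAADDBCDAAADCDABBAADADDBCDACDACDABCDACDABCDABBAADADDBCDACDACDABCDACDAB ⇒ CDA·B·B·AAD·ADD·B·CDA·CDA·CDA·B·CDA·CDA·B·ADD·B·CDA·ADD·B·CDA·AAD·ADD·B·CDA·AAD·AAD·CDA·CDA·B·CDA·B·B·AAD·ADD·B·CDA·CDA·B·B·AAD·ADD·B·CDA·CDA·B·B·AAD·ADD·B·CDA·CDA·CDA·B·ADD·B·CDA·AAD·AAD·CDA·CDA·B·CDA·B·B·AAD·ADD·B·CDA·ADD·B·CDA·ADD·B·CDA·AAD·ADD·B·CDA·ADD·B·CDA·AAD·ADD·B·CDA·AAD·AAD·CDA·CDA·B·CDA·B·B·AAD·ADD·B·CDA·ADD·B·CDA·ADD·B·CDA·AAD·ADD·B·CDA·ADD·B·CDA·AAD
    A ↦ CDA
    B ↦ AAD
    C ↦ ADD
    D ↦ B

A->CDA, B->AAD, C->ADD, D->B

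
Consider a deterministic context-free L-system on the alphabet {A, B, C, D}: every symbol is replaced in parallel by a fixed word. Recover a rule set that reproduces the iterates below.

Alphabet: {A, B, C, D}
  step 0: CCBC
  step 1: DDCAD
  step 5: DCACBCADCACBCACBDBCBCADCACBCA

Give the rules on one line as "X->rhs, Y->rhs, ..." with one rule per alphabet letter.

A->B, B->CA, C->D, D->CB

  step 0 ⇒ step 1: CCBC ⇒ D·D·CA·D
    B ↦ CA
    C ↦ D
    A ↦ B  (constrained at step 1)
    D ↦ CB  (constrained at step 1)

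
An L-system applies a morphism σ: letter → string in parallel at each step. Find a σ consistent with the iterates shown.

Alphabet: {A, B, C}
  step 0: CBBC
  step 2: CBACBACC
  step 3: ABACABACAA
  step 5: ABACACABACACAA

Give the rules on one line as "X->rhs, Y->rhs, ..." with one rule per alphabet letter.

  step 2 ⇒ step 3: CBACBACC ⇒ A·BA·C·A·BA·C·A·A
    A ↦ C
    B ↦ BA
    C ↦ A

A->C, B->BA, C->A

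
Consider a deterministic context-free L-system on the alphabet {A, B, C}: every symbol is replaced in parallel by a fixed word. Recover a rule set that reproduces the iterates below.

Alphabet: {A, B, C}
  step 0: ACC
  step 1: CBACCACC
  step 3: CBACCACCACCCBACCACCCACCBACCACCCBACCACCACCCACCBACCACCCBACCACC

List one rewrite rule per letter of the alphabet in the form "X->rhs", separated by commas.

  step 0 ⇒ step 1: ACC ⇒ CB·ACC·ACC
    A ↦ CB
    C ↦ ACC
    B ↦ CAC  (constrained at step 1)

A->CB, B->CAC, C->ACC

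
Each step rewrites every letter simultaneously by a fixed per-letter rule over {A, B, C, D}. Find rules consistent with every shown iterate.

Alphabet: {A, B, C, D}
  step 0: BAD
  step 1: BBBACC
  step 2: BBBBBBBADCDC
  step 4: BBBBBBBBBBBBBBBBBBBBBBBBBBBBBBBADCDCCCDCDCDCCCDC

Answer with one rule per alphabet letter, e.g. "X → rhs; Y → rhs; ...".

  step 1 ⇒ step 2: BBBACC ⇒ BB·BB·BB·BA·DC·DC
    A ↦ BA
    B ↦ BB
    C ↦ DC
  step 0 ⇒ step 1: BAD ⇒ BB·BA·CC
    D ↦ CC

A->BA, B->BB, C->DC, D->CC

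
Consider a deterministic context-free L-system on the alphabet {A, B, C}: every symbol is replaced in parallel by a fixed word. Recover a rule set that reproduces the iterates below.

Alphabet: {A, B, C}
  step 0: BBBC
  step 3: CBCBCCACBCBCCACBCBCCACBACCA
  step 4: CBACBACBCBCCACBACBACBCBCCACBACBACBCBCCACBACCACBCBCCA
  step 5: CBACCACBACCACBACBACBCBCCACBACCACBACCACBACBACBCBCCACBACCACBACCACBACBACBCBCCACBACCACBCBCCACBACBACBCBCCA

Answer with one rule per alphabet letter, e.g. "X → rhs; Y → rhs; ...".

A->CCA, B->A, C->CB

  step 4 ⇒ step 5: CBACBACBCBCCACBACBACBCBCCACBACBACBCBCCACBACCACBCBCCA ⇒ CB·A·CCA·CB·A·CCA·CB·A·CB·A·CB·CB·CCA·CB·A·CCA·CB·A·CCA·CB·A·CB·A·CB·CB·CCA·CB·A·CCA·CB·A·CCA·CB·A·CB·A·CB·CB·CCA·CB·A·CCA·CB·CB·CCA·CB·A·CB·A·CB·CB·CCA
    A ↦ CCA
    B ↦ A
    C ↦ CB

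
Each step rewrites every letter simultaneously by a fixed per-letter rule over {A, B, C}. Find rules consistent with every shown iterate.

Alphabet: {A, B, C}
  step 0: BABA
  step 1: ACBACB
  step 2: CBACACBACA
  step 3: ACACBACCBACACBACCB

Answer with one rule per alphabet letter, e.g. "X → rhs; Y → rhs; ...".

A->CB, B->A, C->AC

  step 2 ⇒ step 3: CBACACBACA ⇒ AC·A·CB·AC·CB·AC·A·CB·AC·CB
    A ↦ CB
    B ↦ A
    C ↦ AC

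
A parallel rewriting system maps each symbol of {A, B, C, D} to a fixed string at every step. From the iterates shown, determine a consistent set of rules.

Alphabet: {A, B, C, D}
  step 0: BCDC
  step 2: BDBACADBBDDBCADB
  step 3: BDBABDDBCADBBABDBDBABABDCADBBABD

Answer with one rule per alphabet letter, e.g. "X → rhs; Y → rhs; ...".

  step 2 ⇒ step 3: BDBACADBBDDBCADB ⇒ BD·BA·BD·DB·CA·DB·BA·BD·BD·BA·BA·BD·CA·DB·BA·BD
    A ↦ DB
    B ↦ BD
    C ↦ CA
    D ↦ BA

A->DB, B->BD, C->CA, D->BA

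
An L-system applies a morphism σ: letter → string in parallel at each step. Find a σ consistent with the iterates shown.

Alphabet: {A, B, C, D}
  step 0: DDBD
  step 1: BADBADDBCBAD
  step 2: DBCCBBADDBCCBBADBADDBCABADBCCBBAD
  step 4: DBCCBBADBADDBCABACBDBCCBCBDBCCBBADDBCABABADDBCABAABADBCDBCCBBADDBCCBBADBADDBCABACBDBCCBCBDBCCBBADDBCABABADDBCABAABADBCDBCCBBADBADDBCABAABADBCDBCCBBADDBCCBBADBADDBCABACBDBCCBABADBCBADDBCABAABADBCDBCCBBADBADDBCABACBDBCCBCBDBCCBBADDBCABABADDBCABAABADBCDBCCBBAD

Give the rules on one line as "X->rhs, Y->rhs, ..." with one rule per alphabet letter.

A->CB, B->DBC, C->ABA, D->BAD

  step 1 ⇒ step 2: BADBADDBCBAD ⇒ DBC·CB·BAD·DBC·CB·BAD·BAD·DBC·ABA·DBC·CB·BAD
    A ↦ CB
    B ↦ DBC
    C ↦ ABA
    D ↦ BAD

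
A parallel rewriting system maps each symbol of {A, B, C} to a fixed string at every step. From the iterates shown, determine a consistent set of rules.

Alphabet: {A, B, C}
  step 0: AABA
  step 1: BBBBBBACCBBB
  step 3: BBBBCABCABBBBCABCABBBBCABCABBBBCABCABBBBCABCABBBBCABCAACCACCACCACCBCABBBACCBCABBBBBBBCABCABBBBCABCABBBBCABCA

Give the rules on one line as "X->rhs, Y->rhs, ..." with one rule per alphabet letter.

  step 0 ⇒ step 1: AABA ⇒ BBB·BBB·ACC·BBB
    A ↦ BBB
    B ↦ ACC
    C ↦ BCA  (constrained at step 1)

A->BBB, B->ACC, C->BCA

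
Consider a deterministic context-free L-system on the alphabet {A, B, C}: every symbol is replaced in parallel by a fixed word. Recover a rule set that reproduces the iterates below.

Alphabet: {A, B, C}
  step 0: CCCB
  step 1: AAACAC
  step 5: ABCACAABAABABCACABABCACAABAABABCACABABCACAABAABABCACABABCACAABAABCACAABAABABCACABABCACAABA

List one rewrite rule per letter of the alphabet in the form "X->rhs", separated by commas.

A->AB, B->CAC, C->A

  step 0 ⇒ step 1: CCCB ⇒ A·A·A·CAC
    B ↦ CAC
    C ↦ A
    A ↦ AB  (constrained at step 1)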